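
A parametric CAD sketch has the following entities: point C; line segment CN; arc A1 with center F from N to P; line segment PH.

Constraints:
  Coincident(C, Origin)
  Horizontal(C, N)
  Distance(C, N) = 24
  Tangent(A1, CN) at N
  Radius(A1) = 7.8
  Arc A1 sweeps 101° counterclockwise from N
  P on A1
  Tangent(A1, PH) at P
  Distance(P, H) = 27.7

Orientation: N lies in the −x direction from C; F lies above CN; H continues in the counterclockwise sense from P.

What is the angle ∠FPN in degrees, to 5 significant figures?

39.500°

C is at the origin; CN is horizontal with |CN| = 24.0 and N on the −x side, so N = (-24.000, 0.0000). Tangency of A1 to CN means the radius FN is perpendicular to CN, so F = N + (0, 7.8) = (-24.000, 7.8000). On A1, N sits at bearing -90° from F; a 101° counterclockwise sweep puts P at bearing 11°, so P = F + 7.8·(cos 11°, sin 11°) = (-16.343, 9.2883). Then cos ∠FPN = PF·PN / (|PF||PN|), giving 39.500°.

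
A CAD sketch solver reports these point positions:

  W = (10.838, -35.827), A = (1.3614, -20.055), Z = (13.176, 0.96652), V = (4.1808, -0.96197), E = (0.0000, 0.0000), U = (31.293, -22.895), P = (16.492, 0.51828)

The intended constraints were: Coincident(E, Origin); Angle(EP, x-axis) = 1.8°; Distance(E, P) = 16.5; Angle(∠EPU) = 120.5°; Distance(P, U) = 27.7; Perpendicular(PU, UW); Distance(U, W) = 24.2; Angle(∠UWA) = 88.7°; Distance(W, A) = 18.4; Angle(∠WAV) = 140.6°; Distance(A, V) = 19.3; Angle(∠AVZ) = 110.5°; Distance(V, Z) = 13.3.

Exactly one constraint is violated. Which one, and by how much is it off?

Distance(V, Z) = 13.3 — off by 4.10.

E = (0.00, 0.00) ✓; EP at 1.800° ✓; |EP| = 16.50 ✓; ∠EPU = 120.5° ✓; |PU| = 27.70 ✓; ∠(PU, UW) = 90.00° ✓; |UW| = 24.20 ✓; ∠UWA = 88.70° ✓; |WA| = 18.40 ✓; ∠WAV = 140.6° ✓; |AV| = 19.30 ✓; ∠AVZ = 110.5° ✓; |VZ| = 9.200 ✗.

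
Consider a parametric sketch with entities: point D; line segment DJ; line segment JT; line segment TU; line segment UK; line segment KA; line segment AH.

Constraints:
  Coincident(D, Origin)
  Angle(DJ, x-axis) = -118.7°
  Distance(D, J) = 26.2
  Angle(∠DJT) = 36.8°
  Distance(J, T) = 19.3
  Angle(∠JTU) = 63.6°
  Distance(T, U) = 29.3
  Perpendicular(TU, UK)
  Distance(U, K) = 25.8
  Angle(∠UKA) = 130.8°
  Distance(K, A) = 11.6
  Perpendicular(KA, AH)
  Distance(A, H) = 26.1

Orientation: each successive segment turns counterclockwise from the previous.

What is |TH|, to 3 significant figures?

14.1

D is at the origin; DJ runs at -118.7° with length 26.2, so J = (-12.6, -23.0). ∠DJT = 36.8° gives JT at 24.5° from the x-axis; with |JT| = 19.3, T = (4.98, -15.0). ∠JTU = 63.6° gives TU at 141° from the x-axis; with |TU| = 29.3, U = (-17.8, 3.50). The perpendicularity gives UK at right angles to TU, so UK runs at -129°; with |UK| = 25.8, K = (-34.0, -16.5). ∠UKA = 130.8° gives KA at -79.9° from the x-axis; with |KA| = 11.6, A = (-32.0, -27.9). KA ⟂ AH, so AH runs at 10.1°; with |AH| = 26.1, H = (-6.30, -23.4). Then |TH| = |H − T| = 14.1.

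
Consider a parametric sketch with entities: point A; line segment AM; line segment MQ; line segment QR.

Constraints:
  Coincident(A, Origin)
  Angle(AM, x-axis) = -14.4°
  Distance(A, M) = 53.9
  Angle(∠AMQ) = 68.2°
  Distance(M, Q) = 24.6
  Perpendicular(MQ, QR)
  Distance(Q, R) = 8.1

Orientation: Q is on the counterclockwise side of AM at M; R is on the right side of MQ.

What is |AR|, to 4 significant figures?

58.33

A is at the origin; AM runs at -14.4° with length 53.9, so M = 53.9·(cos -14.4°, sin -14.4°) = (52.21, -13.40). ∠AMQ = 68.2°, so MQ runs at -14.4° + (180° − 68.2°) = 97.40° from the x-axis; with |MQ| = 24.6, Q = M + 24.6·(cos 97.40°, sin 97.40°) = (49.04, 10.99). The perpendicularity gives QR at right angles to MQ; with |QR| = 8.1 on the right of MQ, R = Q + 8.1·(0.9917, 0.1288) = (57.07, 12.03). Then |AR| = |R − A| = 58.33.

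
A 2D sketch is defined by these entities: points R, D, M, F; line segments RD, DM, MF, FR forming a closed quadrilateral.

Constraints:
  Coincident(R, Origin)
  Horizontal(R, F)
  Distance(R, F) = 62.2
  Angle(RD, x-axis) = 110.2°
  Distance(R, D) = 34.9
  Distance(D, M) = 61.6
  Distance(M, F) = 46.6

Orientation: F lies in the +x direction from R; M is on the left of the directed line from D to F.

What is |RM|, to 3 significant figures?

65.8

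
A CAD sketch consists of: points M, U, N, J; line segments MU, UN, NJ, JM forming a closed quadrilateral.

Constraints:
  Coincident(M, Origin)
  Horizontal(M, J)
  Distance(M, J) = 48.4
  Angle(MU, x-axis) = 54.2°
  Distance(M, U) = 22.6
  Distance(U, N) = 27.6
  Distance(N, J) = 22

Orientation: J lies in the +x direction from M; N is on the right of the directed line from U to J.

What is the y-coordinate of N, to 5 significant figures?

-5.5232

Checks: |UN| = 27.60 ✓; |NJ| = 22.00 ✓.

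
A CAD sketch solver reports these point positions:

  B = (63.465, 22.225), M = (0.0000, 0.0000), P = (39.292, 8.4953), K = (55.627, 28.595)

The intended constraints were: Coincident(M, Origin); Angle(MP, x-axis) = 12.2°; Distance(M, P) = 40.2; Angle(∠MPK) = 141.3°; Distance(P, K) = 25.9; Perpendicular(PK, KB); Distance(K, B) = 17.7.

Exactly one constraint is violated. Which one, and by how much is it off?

Distance(K, B) = 17.7 — off by 7.60.

M = (0.00, 0.00) ✓; MP at 12.20° ✓; |MP| = 40.20 ✓; ∠MPK = 141.3° ✓; |PK| = 25.90 ✓; ∠(PK, KB) = 90.00° ✓; |KB| = 10.10 ✗.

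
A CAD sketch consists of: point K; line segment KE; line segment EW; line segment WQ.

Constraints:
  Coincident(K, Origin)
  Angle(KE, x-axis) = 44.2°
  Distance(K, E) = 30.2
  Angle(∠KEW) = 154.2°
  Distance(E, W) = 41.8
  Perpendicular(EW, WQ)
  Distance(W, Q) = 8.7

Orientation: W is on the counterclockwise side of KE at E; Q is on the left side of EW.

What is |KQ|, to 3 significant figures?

69.1

K is at the origin; KE runs at 44.2° with length 30.2, so E = 30.2·(cos 44.2°, sin 44.2°) = (21.7, 21.1). ∠KEW = 154.2°, so EW runs at 44.2° + (180° − 154.2°) = 70.0° from the x-axis; with |EW| = 41.8, W = E + 41.8·(cos 70.0°, sin 70.0°) = (35.9, 60.3). EW ⟂ WQ; with |WQ| = 8.7 on the left of EW, Q = W + 8.7·(-0.940, 0.342) = (27.8, 63.3). Then |KQ| = |Q − K| = 69.1.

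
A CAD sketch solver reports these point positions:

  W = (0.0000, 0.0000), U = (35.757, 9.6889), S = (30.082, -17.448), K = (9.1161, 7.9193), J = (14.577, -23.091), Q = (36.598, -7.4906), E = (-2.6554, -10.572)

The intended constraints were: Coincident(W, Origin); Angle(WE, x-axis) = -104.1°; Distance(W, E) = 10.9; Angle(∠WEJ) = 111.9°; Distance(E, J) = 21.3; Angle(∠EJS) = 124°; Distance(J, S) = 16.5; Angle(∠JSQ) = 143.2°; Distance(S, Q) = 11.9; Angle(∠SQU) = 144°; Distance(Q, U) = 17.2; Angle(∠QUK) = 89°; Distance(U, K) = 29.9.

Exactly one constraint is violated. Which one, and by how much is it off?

Distance(U, K) = 29.9 — off by 3.20.

W = (0.00, 0.00) ✓; WE at -104.1° ✓; |WE| = 10.90 ✓; ∠WEJ = 111.9° ✓; |EJ| = 21.30 ✓; ∠EJS = 124.0° ✓; |JS| = 16.50 ✓; ∠JSQ = 143.2° ✓; |SQ| = 11.90 ✓; ∠SQU = 144.0° ✓; |QU| = 17.20 ✓; ∠QUK = 89.00° ✓; |UK| = 26.70 ✗.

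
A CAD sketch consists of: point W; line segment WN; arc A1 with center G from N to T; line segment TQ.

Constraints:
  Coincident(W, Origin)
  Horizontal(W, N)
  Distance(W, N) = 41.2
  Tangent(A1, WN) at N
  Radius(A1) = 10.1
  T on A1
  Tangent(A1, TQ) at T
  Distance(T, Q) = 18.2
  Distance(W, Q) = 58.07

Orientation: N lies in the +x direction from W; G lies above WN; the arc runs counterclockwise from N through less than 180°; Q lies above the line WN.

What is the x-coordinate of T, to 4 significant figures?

51.29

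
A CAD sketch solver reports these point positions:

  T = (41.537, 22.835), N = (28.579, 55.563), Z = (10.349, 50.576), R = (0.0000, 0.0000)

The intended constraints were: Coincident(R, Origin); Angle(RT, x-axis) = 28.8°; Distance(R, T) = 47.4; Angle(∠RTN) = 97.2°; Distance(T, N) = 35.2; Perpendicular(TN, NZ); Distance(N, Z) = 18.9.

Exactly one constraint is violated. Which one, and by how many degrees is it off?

Perpendicular(TN, NZ) — off by 6.30°.

R = (0.00, 0.00) ✓; RT at 28.80° ✓; |RT| = 47.40 ✓; ∠RTN = 97.20° ✓; |TN| = 35.20 ✓; ∠(TN, NZ) = 83.70° ✗; |NZ| = 18.90 ✓.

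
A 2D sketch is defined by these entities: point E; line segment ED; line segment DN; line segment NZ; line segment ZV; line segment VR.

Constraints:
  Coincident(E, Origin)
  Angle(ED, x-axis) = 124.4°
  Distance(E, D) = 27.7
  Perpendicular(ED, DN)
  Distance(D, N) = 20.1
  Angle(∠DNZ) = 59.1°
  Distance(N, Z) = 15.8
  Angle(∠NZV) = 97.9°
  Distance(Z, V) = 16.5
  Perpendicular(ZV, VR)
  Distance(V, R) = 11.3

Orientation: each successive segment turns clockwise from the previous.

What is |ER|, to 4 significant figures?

31.02

E is at the origin; ED runs at 124.4° with length 27.7, so D = (-15.65, 22.86). ED ⟂ DN, so DN runs at 34.40°; with |DN| = 20.1, N = (0.9352, 34.21). ∠DNZ = 59.1° gives NZ at -86.50° from the x-axis; with |NZ| = 15.8, Z = (1.900, 18.44). ∠NZV = 97.9° gives ZV at -168.6° from the x-axis; with |ZV| = 16.5, V = (-14.27, 15.18). ZV is perpendicular to VR, so VR runs at 101.4°; with |VR| = 11.3, R = (-16.51, 26.26). Then |ER| = |R − E| = 31.02.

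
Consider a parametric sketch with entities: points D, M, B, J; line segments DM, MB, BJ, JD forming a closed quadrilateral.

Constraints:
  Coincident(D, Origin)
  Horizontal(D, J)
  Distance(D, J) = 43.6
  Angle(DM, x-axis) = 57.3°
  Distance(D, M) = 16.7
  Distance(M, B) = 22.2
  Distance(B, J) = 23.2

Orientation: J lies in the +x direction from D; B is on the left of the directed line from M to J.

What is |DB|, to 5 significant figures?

36.147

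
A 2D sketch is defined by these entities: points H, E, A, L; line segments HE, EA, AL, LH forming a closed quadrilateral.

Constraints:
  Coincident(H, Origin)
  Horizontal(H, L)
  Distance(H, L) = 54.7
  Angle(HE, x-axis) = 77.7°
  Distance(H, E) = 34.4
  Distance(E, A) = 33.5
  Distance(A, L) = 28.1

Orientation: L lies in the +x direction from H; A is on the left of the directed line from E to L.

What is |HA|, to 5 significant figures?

45.743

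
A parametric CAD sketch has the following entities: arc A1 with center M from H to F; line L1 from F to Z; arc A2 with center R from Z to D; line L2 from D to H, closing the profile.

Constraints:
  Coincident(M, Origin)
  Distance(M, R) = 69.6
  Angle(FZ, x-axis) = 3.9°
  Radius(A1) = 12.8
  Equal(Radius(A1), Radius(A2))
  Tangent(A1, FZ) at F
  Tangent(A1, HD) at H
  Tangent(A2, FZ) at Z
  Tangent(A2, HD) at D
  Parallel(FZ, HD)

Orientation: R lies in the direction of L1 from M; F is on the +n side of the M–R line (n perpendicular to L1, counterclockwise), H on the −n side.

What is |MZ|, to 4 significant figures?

70.77

Tangency of A1 to both parallel lines with radius 12.8 puts F and H at M ± 12.8·n: F = (-0.8706, 12.77), H = (0.8706, -12.77). Equal radii place Z and D the same way about R: Z = R + 12.8·n = (68.57, 17.50), D = R − 12.8·n = (70.31, -8.036). Then |MZ| = |Z − M| = 70.77.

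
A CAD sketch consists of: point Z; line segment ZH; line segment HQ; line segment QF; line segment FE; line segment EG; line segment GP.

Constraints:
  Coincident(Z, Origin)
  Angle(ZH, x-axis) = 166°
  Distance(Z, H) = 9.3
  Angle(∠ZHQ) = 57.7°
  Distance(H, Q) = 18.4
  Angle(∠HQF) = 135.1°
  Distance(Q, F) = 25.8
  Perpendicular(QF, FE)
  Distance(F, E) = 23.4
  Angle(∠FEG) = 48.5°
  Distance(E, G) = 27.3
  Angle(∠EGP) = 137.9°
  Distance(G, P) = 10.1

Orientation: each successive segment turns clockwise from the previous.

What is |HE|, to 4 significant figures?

40.21

Z is at the origin; ZH runs at 166.0° with length 9.3, so H = (-9.024, 2.250). ∠ZHQ = 57.7° gives HQ at 43.70° from the x-axis; with |HQ| = 18.4, Q = (4.279, 14.96). ∠HQF = 135.1° gives QF at -1.200° from the x-axis; with |QF| = 25.8, F = (30.07, 14.42). QF ⟂ FE, so FE runs at -91.20°; with |FE| = 23.4, E = (29.58, -8.973). Then |HE| = |E − H| = 40.21.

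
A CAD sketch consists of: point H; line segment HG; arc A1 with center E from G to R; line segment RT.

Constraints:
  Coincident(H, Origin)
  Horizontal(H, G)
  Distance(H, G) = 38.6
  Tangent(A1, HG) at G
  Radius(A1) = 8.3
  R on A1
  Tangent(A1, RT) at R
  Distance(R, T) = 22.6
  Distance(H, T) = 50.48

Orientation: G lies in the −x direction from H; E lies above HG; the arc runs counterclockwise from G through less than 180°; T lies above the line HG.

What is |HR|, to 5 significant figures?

32.797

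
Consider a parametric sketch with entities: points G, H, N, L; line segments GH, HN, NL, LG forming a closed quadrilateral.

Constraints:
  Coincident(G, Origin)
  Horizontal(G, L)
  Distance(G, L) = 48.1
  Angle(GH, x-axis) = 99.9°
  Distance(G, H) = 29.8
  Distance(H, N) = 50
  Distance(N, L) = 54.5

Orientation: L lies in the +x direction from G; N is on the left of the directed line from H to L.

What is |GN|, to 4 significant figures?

66.09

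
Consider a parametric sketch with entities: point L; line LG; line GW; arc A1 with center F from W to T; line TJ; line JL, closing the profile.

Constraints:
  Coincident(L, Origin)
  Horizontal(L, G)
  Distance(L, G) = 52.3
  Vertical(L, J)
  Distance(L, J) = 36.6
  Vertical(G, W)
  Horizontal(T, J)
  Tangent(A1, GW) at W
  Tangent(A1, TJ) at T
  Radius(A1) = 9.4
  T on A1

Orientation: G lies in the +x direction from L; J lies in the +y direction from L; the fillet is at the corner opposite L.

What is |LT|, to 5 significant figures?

56.391

The virtual corner opposite L is at (52.300, 36.600). Tangency of A1 to GW means the radius FW is perpendicular to GW and since A1 is tangent to TJ there, FT ⟂ TJ, with radius 9.4, so the center F sits 9.4 in from both sides at F = (42.900, 27.200). That places the tangent points at W = (52.300, 27.200) on GW and T = (42.900, 36.600) on TJ. Then |LT| = |T − L| = 56.391.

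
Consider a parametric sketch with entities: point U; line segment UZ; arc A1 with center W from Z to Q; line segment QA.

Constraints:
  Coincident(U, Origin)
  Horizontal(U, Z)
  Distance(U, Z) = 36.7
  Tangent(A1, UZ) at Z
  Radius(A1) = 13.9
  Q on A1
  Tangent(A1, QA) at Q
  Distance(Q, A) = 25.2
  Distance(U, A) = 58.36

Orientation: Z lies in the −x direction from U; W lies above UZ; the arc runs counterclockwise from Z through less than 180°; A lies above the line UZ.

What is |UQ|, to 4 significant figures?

33.57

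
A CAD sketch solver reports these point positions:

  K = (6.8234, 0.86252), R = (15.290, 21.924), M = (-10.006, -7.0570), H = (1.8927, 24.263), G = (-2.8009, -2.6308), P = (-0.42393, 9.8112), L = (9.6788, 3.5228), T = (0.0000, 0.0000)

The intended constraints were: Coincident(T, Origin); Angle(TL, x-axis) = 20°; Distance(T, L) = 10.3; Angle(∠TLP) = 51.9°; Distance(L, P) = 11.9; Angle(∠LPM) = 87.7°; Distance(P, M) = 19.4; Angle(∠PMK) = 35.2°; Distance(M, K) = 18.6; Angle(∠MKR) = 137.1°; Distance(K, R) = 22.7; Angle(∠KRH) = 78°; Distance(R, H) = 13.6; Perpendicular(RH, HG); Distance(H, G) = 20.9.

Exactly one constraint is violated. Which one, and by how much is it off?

Distance(H, G) = 20.9 — off by 6.40.

T = (0.00, 0.00) ✓; TL at 20.00° ✓; |TL| = 10.30 ✓; ∠TLP = 51.90° ✓; |LP| = 11.90 ✓; ∠LPM = 87.70° ✓; |PM| = 19.40 ✓; ∠PMK = 35.20° ✓; |MK| = 18.60 ✓; ∠MKR = 137.1° ✓; |KR| = 22.70 ✓; ∠KRH = 78.00° ✓; |RH| = 13.60 ✓; ∠(RH, HG) = 90.00° ✓; |HG| = 27.30 ✗.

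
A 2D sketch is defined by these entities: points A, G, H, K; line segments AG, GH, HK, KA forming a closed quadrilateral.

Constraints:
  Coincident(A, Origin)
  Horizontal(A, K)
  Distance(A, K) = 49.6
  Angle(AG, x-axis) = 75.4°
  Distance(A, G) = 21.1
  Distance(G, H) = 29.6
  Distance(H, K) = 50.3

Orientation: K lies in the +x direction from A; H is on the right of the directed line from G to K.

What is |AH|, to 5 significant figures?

8.7107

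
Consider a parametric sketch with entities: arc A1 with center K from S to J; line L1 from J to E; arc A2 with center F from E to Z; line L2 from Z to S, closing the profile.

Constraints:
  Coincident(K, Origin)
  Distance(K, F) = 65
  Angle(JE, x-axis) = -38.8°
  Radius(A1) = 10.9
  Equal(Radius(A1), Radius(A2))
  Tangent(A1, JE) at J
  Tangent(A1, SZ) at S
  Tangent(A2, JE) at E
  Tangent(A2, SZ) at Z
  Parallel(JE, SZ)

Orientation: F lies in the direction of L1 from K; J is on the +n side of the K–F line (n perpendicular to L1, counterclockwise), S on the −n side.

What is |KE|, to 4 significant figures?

65.91

The slot axis is L1's direction at -38.8°, so u = (cos -38.8°, sin -38.8°) = (0.7793, -0.6266) and n = (−sin -38.8°, cos -38.8°) = (0.6266, 0.7793). K is at the origin and F lies 65.0 along u from K, so F = 65.0·u = (50.66, -40.73). Tangency of A1 to both parallel lines with radius 10.9 puts J and S at K ± 10.9·n: J = (6.830, 8.495), S = (-6.830, -8.495). Equal radii place E and Z the same way about F: E = F + 10.9·n = (57.49, -32.23), Z = F − 10.9·n = (43.83, -49.22). Then |KE| = |E − K| = 65.91.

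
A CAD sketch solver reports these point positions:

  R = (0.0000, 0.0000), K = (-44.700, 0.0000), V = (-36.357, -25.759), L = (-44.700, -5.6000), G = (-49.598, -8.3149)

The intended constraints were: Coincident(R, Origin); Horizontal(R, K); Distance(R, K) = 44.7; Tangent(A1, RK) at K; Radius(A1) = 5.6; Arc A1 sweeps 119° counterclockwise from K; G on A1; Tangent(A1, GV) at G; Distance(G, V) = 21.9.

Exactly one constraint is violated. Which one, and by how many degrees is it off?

Tangent(A1, GV) at G — off by 8.20°.

R = (0.00, 0.00) ✓; R.y = 0.00, K.y = 0.00 ✓; |RK| = 44.70 ✓; ∠(LK, KR) = 90.00° ✓; |LK| = 5.600 ✓; bearing(L→G) − bearing(L→K) = 119.0° ✓; |LG| = 5.600 ✓; ∠(LG, GV) = 81.80° ✗; |GV| = 21.90 ✓.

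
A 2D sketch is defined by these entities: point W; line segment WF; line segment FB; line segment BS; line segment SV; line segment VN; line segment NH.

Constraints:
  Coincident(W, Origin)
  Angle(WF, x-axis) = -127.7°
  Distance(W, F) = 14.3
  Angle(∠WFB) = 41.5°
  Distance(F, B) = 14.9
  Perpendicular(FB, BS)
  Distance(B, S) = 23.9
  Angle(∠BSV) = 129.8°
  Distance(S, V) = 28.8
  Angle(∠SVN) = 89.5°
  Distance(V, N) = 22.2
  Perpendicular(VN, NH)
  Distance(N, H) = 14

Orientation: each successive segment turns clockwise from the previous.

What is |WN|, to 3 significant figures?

35.6

W is at the origin; WF runs at -127.7° with length 14.3, so F = (-8.74, -11.3). ∠WFB = 41.5° gives FB at 93.8° from the x-axis; with |FB| = 14.9, B = (-9.73, 3.55). FB is perpendicular to BS, so BS runs at 3.80°; with |BS| = 23.9, S = (14.1, 5.14). ∠BSV = 129.8° gives SV at -46.4° from the x-axis; with |SV| = 28.8, V = (34.0, -15.7). ∠SVN = 89.5° gives VN at -137° from the x-axis; with |VN| = 22.2, N = (17.8, -30.9). Then |WN| = |N − W| = 35.6.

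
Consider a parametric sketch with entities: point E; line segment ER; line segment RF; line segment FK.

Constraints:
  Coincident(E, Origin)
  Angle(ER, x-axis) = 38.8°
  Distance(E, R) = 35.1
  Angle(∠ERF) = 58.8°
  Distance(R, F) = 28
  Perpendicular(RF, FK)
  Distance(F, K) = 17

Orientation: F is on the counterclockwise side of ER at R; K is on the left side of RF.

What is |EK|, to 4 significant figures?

16.31

E is at the origin; ER runs at 38.8° with length 35.1, so R = 35.1·(cos 38.8°, sin 38.8°) = (27.35, 21.99). ∠ERF = 58.8°, so RF runs at 38.8° + (180° − 58.8°) = 160.0° from the x-axis; with |RF| = 28.0, F = R + 28.0·(cos 160.0°, sin 160.0°) = (1.043, 31.57). RF ⟂ FK; with |FK| = 17.0 on the left of RF, K = F + 17.0·(-0.3420, -0.9397) = (-4.771, 15.60). Then |EK| = |K − E| = 16.31.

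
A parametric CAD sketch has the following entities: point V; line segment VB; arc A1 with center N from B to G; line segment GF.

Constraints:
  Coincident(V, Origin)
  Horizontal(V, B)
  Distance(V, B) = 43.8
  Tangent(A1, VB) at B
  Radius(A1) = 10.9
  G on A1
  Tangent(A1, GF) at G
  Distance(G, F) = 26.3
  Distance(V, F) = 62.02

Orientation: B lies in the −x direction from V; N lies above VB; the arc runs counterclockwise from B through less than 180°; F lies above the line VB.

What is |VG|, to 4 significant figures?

38.27

V is at the origin; VB is horizontal with |VB| = 43.8 and B on the −x side, so B = (-43.80, 0.000). The tangent condition forces NB to be normal to VB, so N = B + (0, 10.9) = (-43.80, 10.90). Since NG ⟂ GF (tangency), |NF| = √(10.9² + 26.3²) = 28.47 regardless of where G sits on A1. So F lies on both circle(V, 62.02) and circle(N, 28.47); the above-VB intersection is F = (-48.20, 39.03). G is the foot of the tangent from F: G = (-34.50, 16.58).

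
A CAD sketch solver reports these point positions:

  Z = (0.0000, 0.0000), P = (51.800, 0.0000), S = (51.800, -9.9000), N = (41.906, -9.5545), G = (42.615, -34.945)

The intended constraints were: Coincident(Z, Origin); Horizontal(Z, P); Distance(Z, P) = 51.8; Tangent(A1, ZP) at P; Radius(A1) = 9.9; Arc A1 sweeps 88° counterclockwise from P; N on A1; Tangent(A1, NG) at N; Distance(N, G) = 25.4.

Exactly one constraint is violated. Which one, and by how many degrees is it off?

Tangent(A1, NG) at N — off by 3.60°.

Z = (0.00, 0.00) ✓; Z.y = 0.00, P.y = 0.00 ✓; |ZP| = 51.80 ✓; ∠(SP, PZ) = 90.00° ✓; |SP| = 9.900 ✓; bearing(S→N) − bearing(S→P) = 88.00° ✓; |SN| = 9.900 ✓; ∠(SN, NG) = 86.40° ✗; |NG| = 25.40 ✓.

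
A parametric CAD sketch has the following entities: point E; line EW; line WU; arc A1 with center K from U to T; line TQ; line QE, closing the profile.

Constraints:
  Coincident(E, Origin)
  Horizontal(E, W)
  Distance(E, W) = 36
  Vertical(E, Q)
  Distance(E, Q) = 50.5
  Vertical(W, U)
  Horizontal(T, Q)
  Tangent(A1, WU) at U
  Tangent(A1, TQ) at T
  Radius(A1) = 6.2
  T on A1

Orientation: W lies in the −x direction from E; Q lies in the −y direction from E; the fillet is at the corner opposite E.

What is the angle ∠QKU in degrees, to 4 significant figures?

168.2°

The virtual corner opposite E is at (-36.00, -50.50). A1 meets WU tangentially, so KU is at right angles to WU and A1 meets TQ tangentially, so KT is at right angles to TQ, with radius 6.2, so the center K sits 6.2 in from both sides at K = (-29.80, -44.30). That places the tangent points at U = (-36.00, -44.30) on WU and T = (-29.80, -50.50) on TQ. Then cos ∠QKU = KQ·KU / (|KQ||KU|), giving 168.2°.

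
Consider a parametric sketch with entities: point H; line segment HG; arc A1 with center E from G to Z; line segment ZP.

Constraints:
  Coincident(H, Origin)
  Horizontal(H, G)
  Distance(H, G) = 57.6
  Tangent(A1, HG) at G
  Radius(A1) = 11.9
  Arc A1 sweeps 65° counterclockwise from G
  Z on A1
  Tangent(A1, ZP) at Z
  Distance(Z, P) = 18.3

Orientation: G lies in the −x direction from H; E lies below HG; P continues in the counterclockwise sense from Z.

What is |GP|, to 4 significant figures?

29.89

On A1, G sits at bearing 90° from E; a 65° counterclockwise sweep puts Z at bearing 155°, so Z = E + 11.9·(cos 155°, sin 155°) = (-68.39, -6.871). A1 meets ZP tangentially, so EZ is at right angles to ZP, so ZP runs along (−sin 155°, cos 155°); with |ZP| = 18.3, P = (-76.12, -23.46). Then |GP| = |P − G| = 29.89.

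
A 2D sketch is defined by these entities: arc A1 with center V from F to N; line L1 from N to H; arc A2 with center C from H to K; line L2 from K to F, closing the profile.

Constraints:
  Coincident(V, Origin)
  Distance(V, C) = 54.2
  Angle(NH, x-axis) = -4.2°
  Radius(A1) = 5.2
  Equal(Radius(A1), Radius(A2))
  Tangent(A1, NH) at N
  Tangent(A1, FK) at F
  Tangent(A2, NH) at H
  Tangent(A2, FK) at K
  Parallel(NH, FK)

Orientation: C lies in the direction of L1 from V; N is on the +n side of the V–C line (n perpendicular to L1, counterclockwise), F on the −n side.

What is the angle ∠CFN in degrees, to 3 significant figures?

84.5°

The slot axis is L1's direction at -4.2°, so u = (cos -4.2°, sin -4.2°) = (0.997, -0.0732) and n = (−sin -4.2°, cos -4.2°) = (0.0732, 0.997). V is at the origin and C lies 54.2 along u from V, so C = 54.2·u = (54.1, -3.97). Tangency of A1 to both parallel lines with radius 5.2 puts N and F at V ± 5.2·n: N = (0.381, 5.19), F = (-0.381, -5.19). Then cos ∠CFN = FC·FN / (|FC||FN|), giving 84.5°.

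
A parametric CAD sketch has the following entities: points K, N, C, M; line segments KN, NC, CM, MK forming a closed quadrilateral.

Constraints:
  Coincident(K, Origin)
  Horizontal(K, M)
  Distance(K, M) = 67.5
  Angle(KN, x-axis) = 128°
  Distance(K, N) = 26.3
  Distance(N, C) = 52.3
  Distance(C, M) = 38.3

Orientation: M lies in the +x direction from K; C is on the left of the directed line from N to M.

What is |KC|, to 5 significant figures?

42.230

Checks: K = (0.00, 0.00) ✓; |NC| = 52.30 ✓; |CM| = 38.30 ✓.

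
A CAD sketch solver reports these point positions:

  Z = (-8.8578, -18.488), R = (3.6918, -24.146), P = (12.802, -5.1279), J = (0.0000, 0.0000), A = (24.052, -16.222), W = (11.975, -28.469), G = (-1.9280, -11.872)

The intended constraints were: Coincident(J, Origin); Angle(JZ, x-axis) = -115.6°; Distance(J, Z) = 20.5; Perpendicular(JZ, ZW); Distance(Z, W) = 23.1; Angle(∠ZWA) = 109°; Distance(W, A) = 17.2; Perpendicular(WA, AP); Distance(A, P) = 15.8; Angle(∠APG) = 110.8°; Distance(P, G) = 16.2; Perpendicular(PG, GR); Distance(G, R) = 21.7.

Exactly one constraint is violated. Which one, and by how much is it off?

Distance(G, R) = 21.7 — off by 8.20.

J = (0.00, 0.00) ✓; JZ at -115.6° ✓; |JZ| = 20.50 ✓; ∠(JZ, ZW) = 90.00° ✓; |ZW| = 23.10 ✓; ∠ZWA = 109.0° ✓; |WA| = 17.20 ✓; ∠(WA, AP) = 90.00° ✓; |AP| = 15.80 ✓; ∠APG = 110.8° ✓; |PG| = 16.20 ✓; ∠(PG, GR) = 90.00° ✓; |GR| = 13.50 ✗.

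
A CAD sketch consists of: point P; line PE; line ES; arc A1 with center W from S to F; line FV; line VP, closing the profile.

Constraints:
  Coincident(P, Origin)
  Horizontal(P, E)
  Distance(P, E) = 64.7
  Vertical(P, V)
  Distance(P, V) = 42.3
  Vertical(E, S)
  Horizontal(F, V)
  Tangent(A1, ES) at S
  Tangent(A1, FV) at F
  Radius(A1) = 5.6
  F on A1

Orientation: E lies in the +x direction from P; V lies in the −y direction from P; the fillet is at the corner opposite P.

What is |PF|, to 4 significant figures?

72.68

The virtual corner opposite P is at (64.70, -42.30). Tangency of A1 to ES means the radius WS is perpendicular to ES and the tangent condition forces WF to be normal to FV, with radius 5.6, so the center W sits 5.6 in from both sides at W = (59.10, -36.70). That places the tangent points at S = (64.70, -36.70) on ES and F = (59.10, -42.30) on FV. Then |PF| = |F − P| = 72.68.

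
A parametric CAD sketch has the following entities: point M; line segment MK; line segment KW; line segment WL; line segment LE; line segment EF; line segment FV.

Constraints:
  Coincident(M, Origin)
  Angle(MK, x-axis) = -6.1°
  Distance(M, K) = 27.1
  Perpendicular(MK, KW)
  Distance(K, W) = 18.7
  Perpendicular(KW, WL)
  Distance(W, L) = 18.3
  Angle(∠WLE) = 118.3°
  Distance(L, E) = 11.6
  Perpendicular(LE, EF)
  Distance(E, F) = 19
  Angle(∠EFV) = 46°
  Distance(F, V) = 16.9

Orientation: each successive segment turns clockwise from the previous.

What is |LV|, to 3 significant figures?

7.28

M is at the origin; MK runs at -6.1° with length 27.1, so K = (26.9, -2.88). The perpendicularity gives KW at right angles to MK, so KW runs at -96.1°; with |KW| = 18.7, W = (25.0, -21.5). KW is perpendicular to WL, so WL runs at 174°; with |WL| = 18.3, L = (6.76, -19.5). ∠WLE = 118.3° gives LE at 112° from the x-axis; with |LE| = 11.6, E = (2.38, -8.79). The perpendicularity gives EF at right angles to LE, so EF runs at 22.2°; with |EF| = 19.0, F = (20.0, -1.61). ∠EFV = 46.0° gives FV at -112° from the x-axis; with |FV| = 16.9, V = (13.7, -17.3). Then |LV| = |V − L| = 7.28.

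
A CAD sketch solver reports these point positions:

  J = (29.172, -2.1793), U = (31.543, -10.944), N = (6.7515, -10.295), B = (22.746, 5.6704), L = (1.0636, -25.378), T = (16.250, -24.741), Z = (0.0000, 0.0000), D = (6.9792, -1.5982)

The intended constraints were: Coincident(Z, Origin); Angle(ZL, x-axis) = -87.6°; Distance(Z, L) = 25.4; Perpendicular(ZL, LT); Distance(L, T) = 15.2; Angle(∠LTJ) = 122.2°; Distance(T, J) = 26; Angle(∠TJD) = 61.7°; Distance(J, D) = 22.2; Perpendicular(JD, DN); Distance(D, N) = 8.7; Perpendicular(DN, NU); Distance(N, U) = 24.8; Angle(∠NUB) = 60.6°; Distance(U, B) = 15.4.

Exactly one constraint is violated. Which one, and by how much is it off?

Distance(U, B) = 15.4 — off by 3.40.

Z = (0.00, 0.00) ✓; ZL at -87.60° ✓; |ZL| = 25.40 ✓; ∠(ZL, LT) = 90.00° ✓; |LT| = 15.20 ✓; ∠LTJ = 122.2° ✓; |TJ| = 26.00 ✓; ∠TJD = 61.70° ✓; |JD| = 22.20 ✓; ∠(JD, DN) = 90.00° ✓; |DN| = 8.700 ✓; ∠(DN, NU) = 90.00° ✓; |NU| = 24.80 ✓; ∠NUB = 60.60° ✓; |UB| = 18.80 ✗.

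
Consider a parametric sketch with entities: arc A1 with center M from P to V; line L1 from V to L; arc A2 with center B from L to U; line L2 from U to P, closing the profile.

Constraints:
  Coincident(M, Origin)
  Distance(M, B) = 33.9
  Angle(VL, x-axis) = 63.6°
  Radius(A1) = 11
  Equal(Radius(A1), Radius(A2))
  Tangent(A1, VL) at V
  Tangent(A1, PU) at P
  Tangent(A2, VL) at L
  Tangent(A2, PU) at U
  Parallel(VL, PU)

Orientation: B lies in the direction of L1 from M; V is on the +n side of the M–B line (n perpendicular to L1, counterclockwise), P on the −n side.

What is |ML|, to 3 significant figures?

35.6

The slot axis is L1's direction at 63.6°, so u = (cos 63.6°, sin 63.6°) = (0.445, 0.896) and n = (−sin 63.6°, cos 63.6°) = (-0.896, 0.445). M is at the origin and B lies 33.9 along u from M, so B = 33.9·u = (15.1, 30.4). Tangency of A1 to both parallel lines with radius 11.0 puts V and P at M ± 11.0·n: V = (-9.85, 4.89), P = (9.85, -4.89). Equal radii place L and U the same way about B: L = B + 11.0·n = (5.22, 35.3), U = B − 11.0·n = (24.9, 25.5). Then |ML| = |L − M| = 35.6.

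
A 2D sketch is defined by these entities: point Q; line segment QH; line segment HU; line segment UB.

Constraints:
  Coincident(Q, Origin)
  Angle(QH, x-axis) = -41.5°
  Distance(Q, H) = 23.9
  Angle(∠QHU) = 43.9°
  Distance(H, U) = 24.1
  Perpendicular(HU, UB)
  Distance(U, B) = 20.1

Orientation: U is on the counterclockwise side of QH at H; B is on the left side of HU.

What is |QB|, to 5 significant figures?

7.7306

∠QHU = 43.9°, so HU runs at -41.5° + (180° − 43.9°) = 94.600° from the x-axis; with |HU| = 24.1, U = H + 24.1·(cos 94.600°, sin 94.600°) = (15.967, 8.1858). HU ⟂ UB; with |UB| = 20.1 on the left of HU, B = U + 20.1·(-0.99678, -0.080199) = (-4.0680, 6.5738). Then |QB| = |B − Q| = 7.7306.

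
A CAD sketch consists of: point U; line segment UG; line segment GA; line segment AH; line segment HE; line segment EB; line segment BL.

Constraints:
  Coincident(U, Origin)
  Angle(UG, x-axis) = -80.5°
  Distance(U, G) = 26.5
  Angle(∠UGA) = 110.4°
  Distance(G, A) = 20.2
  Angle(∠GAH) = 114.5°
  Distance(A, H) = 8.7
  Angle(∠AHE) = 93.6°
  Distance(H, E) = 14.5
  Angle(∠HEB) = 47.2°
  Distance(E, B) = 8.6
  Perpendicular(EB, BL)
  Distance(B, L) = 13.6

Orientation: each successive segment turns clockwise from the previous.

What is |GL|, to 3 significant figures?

28.1

∠HEB = 47.2° gives EB at -74.8° from the x-axis; with |EB| = 8.6, B = (-10.3, -27.1). EB is perpendicular to BL, so BL runs at -165°; with |BL| = 13.6, L = (-23.4, -30.7). Then |GL| = |L − G| = 28.1.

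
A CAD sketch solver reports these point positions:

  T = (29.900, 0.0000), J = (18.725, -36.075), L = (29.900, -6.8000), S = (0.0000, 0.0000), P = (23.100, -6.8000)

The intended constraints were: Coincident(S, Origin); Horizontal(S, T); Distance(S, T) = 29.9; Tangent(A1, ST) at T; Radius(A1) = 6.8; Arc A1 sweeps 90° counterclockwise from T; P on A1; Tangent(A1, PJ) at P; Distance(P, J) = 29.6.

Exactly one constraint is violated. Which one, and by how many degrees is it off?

Tangent(A1, PJ) at P — off by 8.50°.

S = (0.00, 0.00) ✓; S.y = 0.00, T.y = 0.00 ✓; |ST| = 29.90 ✓; ∠(LT, TS) = 90.00° ✓; |LT| = 6.800 ✓; bearing(L→P) − bearing(L→T) = 90.00° ✓; |LP| = 6.800 ✓; ∠(LP, PJ) = 98.50° ✗; |PJ| = 29.60 ✓.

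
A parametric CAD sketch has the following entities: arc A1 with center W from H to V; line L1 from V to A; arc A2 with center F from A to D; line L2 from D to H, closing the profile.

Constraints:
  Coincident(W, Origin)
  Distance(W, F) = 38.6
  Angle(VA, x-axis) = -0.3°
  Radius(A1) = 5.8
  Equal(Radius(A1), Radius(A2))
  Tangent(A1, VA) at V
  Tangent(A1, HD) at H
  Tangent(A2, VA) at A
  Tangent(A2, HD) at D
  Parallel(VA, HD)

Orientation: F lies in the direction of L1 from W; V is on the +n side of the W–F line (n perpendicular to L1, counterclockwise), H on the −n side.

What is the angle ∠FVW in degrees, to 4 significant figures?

81.45°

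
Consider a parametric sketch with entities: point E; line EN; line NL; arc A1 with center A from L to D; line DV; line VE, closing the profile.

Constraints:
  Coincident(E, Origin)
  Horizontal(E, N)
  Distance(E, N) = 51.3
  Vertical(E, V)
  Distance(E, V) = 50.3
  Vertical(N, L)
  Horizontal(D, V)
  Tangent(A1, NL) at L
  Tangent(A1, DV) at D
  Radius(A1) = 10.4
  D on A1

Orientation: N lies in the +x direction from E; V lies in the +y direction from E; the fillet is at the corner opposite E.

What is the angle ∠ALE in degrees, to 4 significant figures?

37.87°

E is at the origin; EN is horizontal with |EN| = 51.3 and N on the +x side, so N = (51.30, 0.000). EV is vertical with |EV| = 50.3 and V on the +y side, so V = (0.000, 50.30). The virtual corner opposite E is at (51.30, 50.30). Tangency of A1 to NL means the radius AL is perpendicular to NL and since A1 is tangent to DV there, AD ⟂ DV, with radius 10.4, so the center A sits 10.4 in from both sides at A = (40.90, 39.90). That places the tangent points at L = (51.30, 39.90) on NL and D = (40.90, 50.30) on DV. Then cos ∠ALE = LA·LE / (|LA||LE|), giving 37.87°.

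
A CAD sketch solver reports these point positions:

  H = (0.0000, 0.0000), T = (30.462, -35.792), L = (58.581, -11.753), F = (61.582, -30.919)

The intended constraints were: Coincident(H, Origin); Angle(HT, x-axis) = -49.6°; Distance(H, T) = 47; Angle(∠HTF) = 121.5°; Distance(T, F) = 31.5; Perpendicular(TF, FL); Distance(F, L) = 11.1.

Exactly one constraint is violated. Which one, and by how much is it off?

Distance(F, L) = 11.1 — off by 8.30.

H = (0.00, 0.00) ✓; HT at -49.60° ✓; |HT| = 47.00 ✓; ∠HTF = 121.5° ✓; |TF| = 31.50 ✓; ∠(TF, FL) = 90.00° ✓; |FL| = 19.40 ✗.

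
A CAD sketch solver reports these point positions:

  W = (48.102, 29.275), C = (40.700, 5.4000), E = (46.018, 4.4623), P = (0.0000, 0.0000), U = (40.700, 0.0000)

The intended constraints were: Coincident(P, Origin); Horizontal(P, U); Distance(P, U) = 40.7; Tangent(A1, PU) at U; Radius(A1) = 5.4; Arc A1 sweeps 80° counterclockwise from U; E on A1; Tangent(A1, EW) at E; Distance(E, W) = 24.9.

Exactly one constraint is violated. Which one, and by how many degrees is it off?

Tangent(A1, EW) at E — off by 5.20°.

P = (0.00, 0.00) ✓; P.y = 0.00, U.y = 0.00 ✓; |PU| = 40.70 ✓; ∠(CU, UP) = 90.00° ✓; |CU| = 5.400 ✓; bearing(C→E) − bearing(C→U) = 80.00° ✓; |CE| = 5.400 ✓; ∠(CE, EW) = 84.80° ✗; |EW| = 24.90 ✓.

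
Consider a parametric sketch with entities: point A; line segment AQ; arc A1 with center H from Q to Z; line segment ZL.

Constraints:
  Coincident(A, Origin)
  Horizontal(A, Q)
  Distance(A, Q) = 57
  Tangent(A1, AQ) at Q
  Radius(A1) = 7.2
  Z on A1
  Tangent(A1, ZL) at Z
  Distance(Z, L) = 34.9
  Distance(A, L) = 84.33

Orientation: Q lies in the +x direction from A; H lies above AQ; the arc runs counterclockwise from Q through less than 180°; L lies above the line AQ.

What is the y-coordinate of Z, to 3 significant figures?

4.80

Checks: |HZ| = 7.200 ✓; ∠(HZ, ZL) = 90.00° ✓; |ZL| = 34.90 ✓; |AL| = 84.33 ✓.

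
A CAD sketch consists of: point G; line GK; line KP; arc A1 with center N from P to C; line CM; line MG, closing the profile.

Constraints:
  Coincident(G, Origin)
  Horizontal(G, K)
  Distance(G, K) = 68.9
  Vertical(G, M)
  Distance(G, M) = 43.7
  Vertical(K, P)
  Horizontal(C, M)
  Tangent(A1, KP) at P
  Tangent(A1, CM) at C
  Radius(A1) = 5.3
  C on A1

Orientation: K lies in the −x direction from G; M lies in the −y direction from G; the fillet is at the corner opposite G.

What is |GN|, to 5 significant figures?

74.293

G and M share the same x with |GM| = 43.7 and M on the −y side, so M = (0.0000, -43.700). The virtual corner opposite G is at (-68.900, -43.700). Since A1 is tangent to KP there, NP ⟂ KP and tangency of A1 to CM means the radius NC is perpendicular to CM, with radius 5.3, so the center N sits 5.3 in from both sides at N = (-63.600, -38.400). Then |GN| = |N − G| = 74.293.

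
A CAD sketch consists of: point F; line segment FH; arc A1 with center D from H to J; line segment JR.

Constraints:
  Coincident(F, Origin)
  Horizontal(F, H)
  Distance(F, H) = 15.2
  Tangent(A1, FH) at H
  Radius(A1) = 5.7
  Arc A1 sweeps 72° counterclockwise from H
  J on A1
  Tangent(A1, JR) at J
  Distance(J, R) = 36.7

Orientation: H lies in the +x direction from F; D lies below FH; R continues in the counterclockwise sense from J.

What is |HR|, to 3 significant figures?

42.3

F is at the origin; FH is horizontal with |FH| = 15.2 and H on the +x side, so H = (15.2, 0.00). Tangency of A1 to FH means the radius DH is perpendicular to FH, so D = H + (0, -5.7) = (15.2, -5.70). On A1, H sits at bearing 90° from D; a 72° counterclockwise sweep puts J at bearing 162°, so J = D + 5.7·(cos 162°, sin 162°) = (9.78, -3.94). Since A1 is tangent to JR there, DJ ⟂ JR, so JR runs along (−sin 162°, cos 162°); with |JR| = 36.7, R = (-1.56, -38.8). Then |HR| = |R − H| = 42.3.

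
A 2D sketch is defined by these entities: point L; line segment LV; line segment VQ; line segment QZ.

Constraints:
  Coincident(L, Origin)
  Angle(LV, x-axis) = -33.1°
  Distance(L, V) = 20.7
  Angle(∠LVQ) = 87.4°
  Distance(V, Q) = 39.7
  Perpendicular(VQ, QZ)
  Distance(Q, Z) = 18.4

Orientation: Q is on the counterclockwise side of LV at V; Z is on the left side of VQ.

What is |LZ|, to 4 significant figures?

38.83

∠LVQ = 87.4°, so VQ runs at -33.1° + (180° − 87.4°) = 59.50° from the x-axis; with |VQ| = 39.7, Q = V + 39.7·(cos 59.50°, sin 59.50°) = (37.49, 22.90). VQ is perpendicular to QZ; with |QZ| = 18.4 on the left of VQ, Z = Q + 18.4·(-0.8616, 0.5075) = (21.64, 32.24). Then |LZ| = |Z − L| = 38.83.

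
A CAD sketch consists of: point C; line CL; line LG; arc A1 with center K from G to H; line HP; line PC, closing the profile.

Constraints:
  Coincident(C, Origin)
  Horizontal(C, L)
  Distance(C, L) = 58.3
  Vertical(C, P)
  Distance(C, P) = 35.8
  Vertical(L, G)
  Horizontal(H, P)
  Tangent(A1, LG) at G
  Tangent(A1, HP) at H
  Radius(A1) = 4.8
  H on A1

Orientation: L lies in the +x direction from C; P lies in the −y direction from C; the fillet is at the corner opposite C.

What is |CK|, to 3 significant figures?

61.8

C is at the origin; C and L share the same y with |CL| = 58.3 and L on the +x side, so L = (58.3, 0.00). C and P share the same x with |CP| = 35.8 and P on the −y side, so P = (0.00, -35.8). The virtual corner opposite C is at (58.3, -35.8). Since A1 is tangent to LG there, KG ⟂ LG and A1 meets HP tangentially, so KH is at right angles to HP, with radius 4.8, so the center K sits 4.8 in from both sides at K = (53.5, -31.0). Then |CK| = |K − C| = 61.8.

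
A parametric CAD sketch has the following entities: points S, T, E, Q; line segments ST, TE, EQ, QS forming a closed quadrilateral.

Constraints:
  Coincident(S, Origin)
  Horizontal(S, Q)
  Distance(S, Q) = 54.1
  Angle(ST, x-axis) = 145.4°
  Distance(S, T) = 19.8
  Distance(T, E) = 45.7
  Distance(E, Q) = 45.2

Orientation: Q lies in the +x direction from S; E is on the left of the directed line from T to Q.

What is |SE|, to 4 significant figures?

40.95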